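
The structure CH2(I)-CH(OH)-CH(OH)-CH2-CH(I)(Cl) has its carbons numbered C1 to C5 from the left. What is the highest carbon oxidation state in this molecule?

Assign +1 per bond to O/N/halogen, −1 per bond to H or an electropositive element, and 0 per bond to carbon. Tallying each carbon:
C1: 1C, 2H, 1I → 0 − 2 + 1 = -1
C2: 2C, 1H, 1O → 0 − 1 + 1 = 0
C3: 2C, 1H, 1O → 0 − 1 + 1 = 0
C4: 2C, 2H → 0 − 2 = -2
C5: 1C, 1H, 1Cl, 1I → 0 − 1 + 1 + 1 = +1
The highest value is +1.

+1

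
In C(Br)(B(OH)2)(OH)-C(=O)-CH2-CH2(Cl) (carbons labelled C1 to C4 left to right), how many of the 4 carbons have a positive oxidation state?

Bonds to more-electronegative neighbours contribute +1 each, bonds to H or metals contribute −1 each, and C–C bonds contribute 0. Tallying each carbon:
C1: 1C, 1O, 1Br, 1B → 0 + 1 + 1 − 1 = +1
C2: 2C, 2O → 0 + 2 = +2
C3: 2C, 2H → 0 − 2 = -2
C4: 1C, 2H, 1Cl → 0 − 2 + 1 = -1
2 carbons (C1, C2) meet the condition.

2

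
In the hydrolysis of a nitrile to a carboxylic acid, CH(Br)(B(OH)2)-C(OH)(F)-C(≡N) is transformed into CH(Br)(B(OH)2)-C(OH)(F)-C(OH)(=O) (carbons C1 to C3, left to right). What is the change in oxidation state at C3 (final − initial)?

Before: C3 has 1 bond to C, 3 bonds to N → oxidation state +3.
After: C3 has 1 bond to C, 3 bonds to O → oxidation state +3.
Δ = +3 − (+3) = 0, so no net redox change at C3.

0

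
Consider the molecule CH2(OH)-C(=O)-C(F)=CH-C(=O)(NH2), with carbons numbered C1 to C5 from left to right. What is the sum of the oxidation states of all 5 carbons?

+4

Tallying each carbon's bonds:
C1: 1C, 2H, 1O → 0 − 2 + 1 = -1
C2: 2C, 2O → 0 + 2 = +2
C3: 3C, 1F → 0 + 1 = +1
C4: 3C, 1H → 0 − 1 = -1
C5: 1C, 2O, 1N → 0 + 2 + 1 = +3
Sum = -1 + 2 + 1 − 1 + 3 = +4.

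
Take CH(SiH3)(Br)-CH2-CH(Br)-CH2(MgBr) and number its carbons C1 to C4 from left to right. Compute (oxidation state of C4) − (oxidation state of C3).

-3

C4: 1C, 2H, 1Mg → 0 − 2 − 1 = -3
C3: 2C, 1H, 1Br → 0 − 1 + 1 = 0
Difference: -3 − (0) = -3.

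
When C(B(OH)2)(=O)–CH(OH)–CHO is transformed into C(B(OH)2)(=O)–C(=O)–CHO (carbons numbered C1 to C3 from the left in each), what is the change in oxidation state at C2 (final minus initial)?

Before: C2 has 2 bonds to C, 1 bond to H, 1 bond to O → oxidation state 0.
After: C2 has 2 bonds to C, 2 bonds to O → oxidation state +2.
Δ = +2 − (0) = +2, so this is an oxidation at C2.

+2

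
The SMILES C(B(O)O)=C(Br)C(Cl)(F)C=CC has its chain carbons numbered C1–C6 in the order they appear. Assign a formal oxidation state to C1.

-2

Each bond to a more electronegative atom (O, N, halogen) counts +1, each bond to a less electronegative atom (H, metal, B, Si) counts −1, and each C–C bond counts 0.
C1 has a double bond to C (2×0 = 0), one bond to H (-1), one bond to B (-1).
Oxidation state = 0 − 1 − 1 = -2.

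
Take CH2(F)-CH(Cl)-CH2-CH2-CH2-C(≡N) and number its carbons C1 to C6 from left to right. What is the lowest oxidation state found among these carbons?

-2

Tallying each carbon's bonds:
C1: 1C, 2H, 1F → 0 − 2 + 1 = -1
C2: 2C, 1H, 1Cl → 0 − 1 + 1 = 0
C3: 2C, 2H → 0 − 2 = -2
C4: 2C, 2H → 0 − 2 = -2
C5: 2C, 2H → 0 − 2 = -2
C6: 1C, 3N → 0 + 3 = +3
The lowest value is -2.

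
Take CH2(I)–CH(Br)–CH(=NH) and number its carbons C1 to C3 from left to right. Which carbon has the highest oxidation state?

C3

Count +1 for every bond to an atom more electronegative than carbon and −1 for every bond to one less electronegative; C–C bonds are 0. Tallying each carbon:
C1: 1C, 2H, 1I → 0 − 2 + 1 = -1
C2: 2C, 1H, 1Br → 0 − 1 + 1 = 0
C3: 1C, 1H, 2N → 0 − 1 + 2 = +1
The most oxidised carbon is C3 at +1.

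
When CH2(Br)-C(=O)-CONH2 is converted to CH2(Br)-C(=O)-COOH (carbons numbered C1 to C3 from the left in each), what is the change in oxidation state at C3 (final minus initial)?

0

Before: C3 has 1 bond to C, 2 bonds to O, 1 bond to N → oxidation state +3.
After: C3 has 1 bond to C, 3 bonds to O → oxidation state +3.
Δ = +3 − (+3) = 0, so no net redox change at C3.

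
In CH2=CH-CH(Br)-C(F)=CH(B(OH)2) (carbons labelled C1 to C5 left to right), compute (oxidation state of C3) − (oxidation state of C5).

+2

C3: 2C, 1H, 1Br → 0 − 1 + 1 = 0
C5: 2C, 1H, 1B → 0 − 1 − 1 = -2
Difference: 0 − (-2) = +2.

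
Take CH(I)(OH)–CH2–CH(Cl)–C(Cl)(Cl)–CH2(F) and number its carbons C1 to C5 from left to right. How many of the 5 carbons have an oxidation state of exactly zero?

Tallying each carbon's bonds:
C1: 1C, 1H, 1O, 1I → 0 − 1 + 1 + 1 = +1
C2: 2C, 2H → 0 − 2 = -2
C3: 2C, 1H, 1Cl → 0 − 1 + 1 = 0
C4: 2C, 2Cl → 0 + 2 = +2
C5: 1C, 2H, 1F → 0 − 2 + 1 = -1
1 carbon (C3) meets the condition.

1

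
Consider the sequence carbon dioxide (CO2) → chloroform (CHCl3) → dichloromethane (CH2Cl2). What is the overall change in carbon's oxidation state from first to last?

Carbon oxidation states along the series — carbon dioxide: +4, chloroform: +2, dichloromethane: 0.
Net change = 0 − (+4) = -4.

-4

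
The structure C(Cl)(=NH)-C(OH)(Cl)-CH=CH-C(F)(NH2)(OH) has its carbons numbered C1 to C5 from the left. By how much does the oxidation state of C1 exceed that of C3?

+4

C1: 1C, 2N, 1Cl → 0 + 2 + 1 = +3
C3: 3C, 1H → 0 − 1 = -1
Difference: +3 − (-1) = +4.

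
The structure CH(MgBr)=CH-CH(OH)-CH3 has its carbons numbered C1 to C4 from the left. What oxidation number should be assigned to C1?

-2

Bonds to more-electronegative neighbours contribute +1 each, bonds to H or metals contribute −1 each, and C–C bonds contribute 0.
C1 has a double bond to C (2×0 = 0), one bond to H (-1), one bond to Mg (-1).
Oxidation state = 0 − 1 − 1 = -2.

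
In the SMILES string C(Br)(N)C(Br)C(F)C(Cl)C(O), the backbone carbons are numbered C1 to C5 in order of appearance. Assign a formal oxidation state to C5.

-1

Each bond to a more electronegative atom (O, N, halogen) counts +1, each bond to a less electronegative atom (H, metal, B, Si) counts −1, and each C–C bond counts 0.
C5 has one bond to C (0), one bond to H (-1), one bond to H (-1), one bond to O (+1).
Oxidation state = 0 − 1 − 1 + 1 = -1.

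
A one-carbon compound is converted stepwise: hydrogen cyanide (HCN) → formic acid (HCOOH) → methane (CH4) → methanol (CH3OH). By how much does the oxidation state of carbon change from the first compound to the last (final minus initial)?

-4

Carbon oxidation states along the series — hydrogen cyanide: +2, formic acid: +2, methane: -4, methanol: -2.
Net change = -2 − (+2) = -4.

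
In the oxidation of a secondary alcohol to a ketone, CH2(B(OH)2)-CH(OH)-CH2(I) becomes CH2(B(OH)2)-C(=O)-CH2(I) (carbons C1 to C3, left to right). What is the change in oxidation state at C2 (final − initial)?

Before: C2 has 2 bonds to C, 1 bond to H, 1 bond to O → oxidation state 0.
After: C2 has 2 bonds to C, 2 bonds to O → oxidation state +2.
Δ = +2 − (0) = +2, so this is an oxidation at C2.

+2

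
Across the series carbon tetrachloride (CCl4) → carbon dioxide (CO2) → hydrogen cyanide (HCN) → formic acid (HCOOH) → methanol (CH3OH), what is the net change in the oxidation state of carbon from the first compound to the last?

Carbon oxidation states along the series — carbon tetrachloride: +4, carbon dioxide: +4, hydrogen cyanide: +2, formic acid: +2, methanol: -2.
Net change = -2 − (+4) = -6.

-6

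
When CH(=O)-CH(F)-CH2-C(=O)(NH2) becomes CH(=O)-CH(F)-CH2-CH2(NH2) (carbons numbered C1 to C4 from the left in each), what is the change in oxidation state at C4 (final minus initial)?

Before: C4 has 1 bond to C, 2 bonds to O, 1 bond to N → oxidation state +3.
After: C4 has 1 bond to C, 2 bonds to H, 1 bond to N → oxidation state -1.
Δ = -1 − (+3) = -4, so this is a reduction at C4.

-4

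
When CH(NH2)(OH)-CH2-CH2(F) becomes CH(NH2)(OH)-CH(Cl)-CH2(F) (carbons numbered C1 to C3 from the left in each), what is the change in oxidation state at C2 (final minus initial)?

+2

Before: C2 has 2 bonds to C, 2 bonds to H → oxidation state -2.
After: C2 has 2 bonds to C, 1 bond to H, 1 bond to Cl → oxidation state 0.
Δ = 0 − (-2) = +2, so this is an oxidation at C2.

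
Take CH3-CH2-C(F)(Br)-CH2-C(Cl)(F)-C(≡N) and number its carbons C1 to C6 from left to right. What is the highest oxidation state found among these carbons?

Bonds to more-electronegative neighbours contribute +1 each, bonds to H or metals contribute −1 each, and C–C bonds contribute 0. Tallying each carbon:
C1: 1C, 3H → 0 − 3 = -3
C2: 2C, 2H → 0 − 2 = -2
C3: 2C, 1F, 1Br → 0 + 1 + 1 = +2
C4: 2C, 2H → 0 − 2 = -2
C5: 2C, 1F, 1Cl → 0 + 1 + 1 = +2
C6: 1C, 3N → 0 + 3 = +3
The highest value is +3.

+3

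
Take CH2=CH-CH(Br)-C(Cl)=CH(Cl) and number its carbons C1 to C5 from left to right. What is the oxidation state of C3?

0

C3 has one bond to C (0), one bond to C (0), one bond to H (-1), one bond to Br (+1).
Oxidation state = 0 + 0 − 1 + 1 = 0.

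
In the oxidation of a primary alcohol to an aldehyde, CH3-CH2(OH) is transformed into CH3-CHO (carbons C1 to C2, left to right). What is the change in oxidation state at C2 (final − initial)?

+2

Before: C2 has 1 bond to C, 2 bonds to H, 1 bond to O → oxidation state -1.
After: C2 has 1 bond to C, 1 bond to H, 2 bonds to O → oxidation state +1.
Δ = +1 − (-1) = +2, so this is an oxidation at C2.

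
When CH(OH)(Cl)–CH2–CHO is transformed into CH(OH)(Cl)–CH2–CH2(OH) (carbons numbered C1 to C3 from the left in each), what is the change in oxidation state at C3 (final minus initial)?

Before: C3 has 1 bond to C, 1 bond to H, 2 bonds to O → oxidation state +1.
After: C3 has 1 bond to C, 2 bonds to H, 1 bond to O → oxidation state -1.
Δ = -1 − (+1) = -2, so this is a reduction at C3.

-2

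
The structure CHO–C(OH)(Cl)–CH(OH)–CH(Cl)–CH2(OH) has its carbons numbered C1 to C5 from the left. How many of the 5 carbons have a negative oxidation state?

1

Assign +1 per bond to O/N/halogen, −1 per bond to H or an electropositive element, and 0 per bond to carbon. Tallying each carbon:
C1: 1C, 1H, 2O → 0 − 1 + 2 = +1
C2: 2C, 1O, 1Cl → 0 + 1 + 1 = +2
C3: 2C, 1H, 1O → 0 − 1 + 1 = 0
C4: 2C, 1H, 1Cl → 0 − 1 + 1 = 0
C5: 1C, 2H, 1O → 0 − 2 + 1 = -1
1 carbon (C5) meets the condition.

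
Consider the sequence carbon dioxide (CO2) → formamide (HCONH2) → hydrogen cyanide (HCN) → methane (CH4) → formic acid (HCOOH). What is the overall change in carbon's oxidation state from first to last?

Carbon oxidation states along the series — carbon dioxide: +4, formamide: +2, hydrogen cyanide: +2, methane: -4, formic acid: +2.
Net change = +2 − (+4) = -2.

-2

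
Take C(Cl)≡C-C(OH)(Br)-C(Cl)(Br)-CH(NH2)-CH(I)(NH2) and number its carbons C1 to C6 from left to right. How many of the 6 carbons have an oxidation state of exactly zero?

Tallying each carbon's bonds:
C1: 3C, 1Cl → 0 + 1 = +1
C2: 4C → 0 = 0
C3: 2C, 1O, 1Br → 0 + 1 + 1 = +2
C4: 2C, 1Cl, 1Br → 0 + 1 + 1 = +2
C5: 2C, 1H, 1N → 0 − 1 + 1 = 0
C6: 1C, 1H, 1N, 1I → 0 − 1 + 1 + 1 = +1
2 carbons (C2, C5) meet the condition.

2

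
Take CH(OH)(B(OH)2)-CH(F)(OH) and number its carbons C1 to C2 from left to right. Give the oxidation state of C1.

C1 has one bond to C (0), one bond to H (-1), one bond to O (+1), one bond to B (-1).
Oxidation state = 0 − 1 + 1 − 1 = -1.

-1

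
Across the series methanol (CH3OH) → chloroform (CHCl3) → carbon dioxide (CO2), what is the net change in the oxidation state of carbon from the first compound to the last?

+6

Carbon oxidation states along the series — methanol: -2, chloroform: +2, carbon dioxide: +4.
Net change = +4 − (-2) = +6.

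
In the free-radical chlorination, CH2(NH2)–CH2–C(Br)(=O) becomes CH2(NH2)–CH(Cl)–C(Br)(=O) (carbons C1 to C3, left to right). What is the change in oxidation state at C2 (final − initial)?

+2

Before: C2 has 2 bonds to C, 2 bonds to H → oxidation state -2.
After: C2 has 2 bonds to C, 1 bond to H, 1 bond to Cl → oxidation state 0.
Δ = 0 − (-2) = +2, so this is an oxidation at C2.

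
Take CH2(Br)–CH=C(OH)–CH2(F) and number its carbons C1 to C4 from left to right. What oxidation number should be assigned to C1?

-1

Bonds to more-electronegative neighbours contribute +1 each, bonds to H or metals contribute −1 each, and C–C bonds contribute 0.
C1 has one bond to C (0), one bond to H (-1), one bond to H (-1), one bond to Br (+1).
Oxidation state = 0 − 1 − 1 + 1 = -1.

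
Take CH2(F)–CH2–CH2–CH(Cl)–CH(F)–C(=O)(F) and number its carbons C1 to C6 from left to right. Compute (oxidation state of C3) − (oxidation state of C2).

C3: 2C, 2H → 0 − 2 = -2
C2: 2C, 2H → 0 − 2 = -2
Difference: -2 − (-2) = 0.

0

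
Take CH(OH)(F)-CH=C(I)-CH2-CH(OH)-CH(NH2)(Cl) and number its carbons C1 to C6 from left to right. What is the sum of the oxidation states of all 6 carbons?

Each bond to a more electronegative atom (O, N, halogen) counts +1, each bond to a less electronegative atom (H, metal, B, Si) counts −1, and each C–C bond counts 0. Tallying each carbon:
C1: 1C, 1H, 1O, 1F → 0 − 1 + 1 + 1 = +1
C2: 3C, 1H → 0 − 1 = -1
C3: 3C, 1I → 0 + 1 = +1
C4: 2C, 2H → 0 − 2 = -2
C5: 2C, 1H, 1O → 0 − 1 + 1 = 0
C6: 1C, 1H, 1N, 1Cl → 0 − 1 + 1 + 1 = +1
Sum = +1 − 1 + 1 − 2 + 0 + 1 = 0.

0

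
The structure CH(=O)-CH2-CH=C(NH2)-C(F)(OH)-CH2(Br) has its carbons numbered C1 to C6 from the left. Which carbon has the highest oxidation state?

Tallying each carbon's bonds:
C1: 1C, 1H, 2O → 0 − 1 + 2 = +1
C2: 2C, 2H → 0 − 2 = -2
C3: 3C, 1H → 0 − 1 = -1
C4: 3C, 1N → 0 + 1 = +1
C5: 2C, 1O, 1F → 0 + 1 + 1 = +2
C6: 1C, 2H, 1Br → 0 − 2 + 1 = -1
The most oxidised carbon is C5 at +2.

C5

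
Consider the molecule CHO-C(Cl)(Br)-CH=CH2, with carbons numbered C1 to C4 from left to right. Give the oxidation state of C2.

Bonds to more-electronegative neighbours contribute +1 each, bonds to H or metals contribute −1 each, and C–C bonds contribute 0.
C2 has one bond to C (0), one bond to C (0), one bond to Cl (+1), one bond to Br (+1).
Oxidation state = 0 + 0 + 1 + 1 = +2.

+2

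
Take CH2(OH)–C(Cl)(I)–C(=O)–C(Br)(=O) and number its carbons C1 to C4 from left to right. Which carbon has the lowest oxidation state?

C1

Tallying each carbon's bonds:
C1: 1C, 2H, 1O → 0 − 2 + 1 = -1
C2: 2C, 1Cl, 1I → 0 + 1 + 1 = +2
C3: 2C, 2O → 0 + 2 = +2
C4: 1C, 2O, 1Br → 0 + 2 + 1 = +3
The most reduced carbon is C1 at -1.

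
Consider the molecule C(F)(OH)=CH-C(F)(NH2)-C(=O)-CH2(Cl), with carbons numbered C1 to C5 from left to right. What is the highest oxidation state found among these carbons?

+2

Tallying each carbon's bonds:
C1: 2C, 1O, 1F → 0 + 1 + 1 = +2
C2: 3C, 1H → 0 − 1 = -1
C3: 2C, 1N, 1F → 0 + 1 + 1 = +2
C4: 2C, 2O → 0 + 2 = +2
C5: 1C, 2H, 1Cl → 0 − 2 + 1 = -1
The highest value is +2.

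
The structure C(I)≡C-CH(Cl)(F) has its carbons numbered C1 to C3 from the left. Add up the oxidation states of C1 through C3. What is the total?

+2

Tallying each carbon's bonds:
C1: 3C, 1I → 0 + 1 = +1
C2: 4C → 0 = 0
C3: 1C, 1H, 1F, 1Cl → 0 − 1 + 1 + 1 = +1
Sum = +1 + 0 + 1 = +2.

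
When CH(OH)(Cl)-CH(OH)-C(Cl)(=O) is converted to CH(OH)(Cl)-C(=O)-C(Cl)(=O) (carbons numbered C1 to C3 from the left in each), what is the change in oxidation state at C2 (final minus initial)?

+2

Before: C2 has 2 bonds to C, 1 bond to H, 1 bond to O → oxidation state 0.
After: C2 has 2 bonds to C, 2 bonds to O → oxidation state +2.
Δ = +2 − (0) = +2, so this is an oxidation at C2.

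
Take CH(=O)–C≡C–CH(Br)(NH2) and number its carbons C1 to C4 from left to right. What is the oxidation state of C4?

+1

Count +1 for every bond to an atom more electronegative than carbon and −1 for every bond to one less electronegative; C–C bonds are 0.
C4 has one bond to C (0), one bond to H (-1), one bond to Br (+1), one bond to N (+1).
Oxidation state = 0 − 1 + 1 + 1 = +1.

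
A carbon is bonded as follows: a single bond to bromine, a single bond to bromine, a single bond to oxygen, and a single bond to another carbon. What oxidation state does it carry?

The carbon has one bond to C (0), one bond to Br (+1), one bond to Br (+1), one bond to O (+1).
Oxidation state = 0 + 1 + 1 + 1 = +3.

+3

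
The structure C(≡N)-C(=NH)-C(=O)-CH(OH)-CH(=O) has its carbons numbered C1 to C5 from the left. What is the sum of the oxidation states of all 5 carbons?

Tallying each carbon's bonds:
C1: 1C, 3N → 0 + 3 = +3
C2: 2C, 2N → 0 + 2 = +2
C3: 2C, 2O → 0 + 2 = +2
C4: 2C, 1H, 1O → 0 − 1 + 1 = 0
C5: 1C, 1H, 2O → 0 − 1 + 2 = +1
Sum = +3 + 2 + 2 + 0 + 1 = +8.

+8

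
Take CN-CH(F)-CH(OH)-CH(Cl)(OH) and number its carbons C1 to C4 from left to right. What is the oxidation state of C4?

Each bond to a more electronegative atom (O, N, halogen) counts +1, each bond to a less electronegative atom (H, metal, B, Si) counts −1, and each C–C bond counts 0.
C4 has one bond to C (0), one bond to H (-1), one bond to Cl (+1), one bond to O (+1).
Oxidation state = 0 − 1 + 1 + 1 = +1.

+1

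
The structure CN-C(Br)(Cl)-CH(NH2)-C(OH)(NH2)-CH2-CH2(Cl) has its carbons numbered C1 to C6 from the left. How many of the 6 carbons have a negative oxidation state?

Each bond to a more electronegative atom (O, N, halogen) counts +1, each bond to a less electronegative atom (H, metal, B, Si) counts −1, and each C–C bond counts 0. Tallying each carbon:
C1: 1C, 3N → 0 + 3 = +3
C2: 2C, 1Cl, 1Br → 0 + 1 + 1 = +2
C3: 2C, 1H, 1N → 0 − 1 + 1 = 0
C4: 2C, 1O, 1N → 0 + 1 + 1 = +2
C5: 2C, 2H → 0 − 2 = -2
C6: 1C, 2H, 1Cl → 0 − 2 + 1 = -1
2 carbons (C5, C6) meet the condition.

2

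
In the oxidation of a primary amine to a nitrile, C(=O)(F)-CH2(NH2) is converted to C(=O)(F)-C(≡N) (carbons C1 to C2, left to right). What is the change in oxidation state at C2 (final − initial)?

Before: C2 has 1 bond to C, 2 bonds to H, 1 bond to N → oxidation state -1.
After: C2 has 1 bond to C, 3 bonds to N → oxidation state +3.
Δ = +3 − (-1) = +4, so this is an oxidation at C2.

+4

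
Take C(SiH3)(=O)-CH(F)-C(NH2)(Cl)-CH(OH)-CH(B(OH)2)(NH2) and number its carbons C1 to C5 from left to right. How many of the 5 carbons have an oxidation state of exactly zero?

2

Assign +1 per bond to O/N/halogen, −1 per bond to H or an electropositive element, and 0 per bond to carbon. Tallying each carbon:
C1: 1C, 2O, 1Si → 0 + 2 − 1 = +1
C2: 2C, 1H, 1F → 0 − 1 + 1 = 0
C3: 2C, 1N, 1Cl → 0 + 1 + 1 = +2
C4: 2C, 1H, 1O → 0 − 1 + 1 = 0
C5: 1C, 1H, 1N, 1B → 0 − 1 + 1 − 1 = -1
2 carbons (C2, C4) meet the condition.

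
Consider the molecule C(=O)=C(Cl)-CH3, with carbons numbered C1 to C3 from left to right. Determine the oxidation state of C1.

C1 has a double bond to C (2×0 = 0), a double bond to O (2×+1 = +2).
Oxidation state = 0 + 2 = +2.

+2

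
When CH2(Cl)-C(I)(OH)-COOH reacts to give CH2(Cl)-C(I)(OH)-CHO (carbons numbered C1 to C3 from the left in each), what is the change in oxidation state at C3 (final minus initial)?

-2

Before: C3 has 1 bond to C, 3 bonds to O → oxidation state +3.
After: C3 has 1 bond to C, 1 bond to H, 2 bonds to O → oxidation state +1.
Δ = +1 − (+3) = -2, so this is a reduction at C3.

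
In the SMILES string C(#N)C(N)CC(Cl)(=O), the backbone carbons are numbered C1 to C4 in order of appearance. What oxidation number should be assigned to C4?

Assign +1 per bond to O/N/halogen, −1 per bond to H or an electropositive element, and 0 per bond to carbon.
C4 has one bond to C (0), one bond to Cl (+1), a double bond to O (2×+1 = +2).
Oxidation state = 0 + 1 + 2 = +3.

+3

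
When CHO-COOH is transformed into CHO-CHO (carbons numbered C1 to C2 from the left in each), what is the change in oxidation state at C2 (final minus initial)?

Before: C2 has 1 bond to C, 3 bonds to O → oxidation state +3.
After: C2 has 1 bond to C, 1 bond to H, 2 bonds to O → oxidation state +1.
Δ = +1 − (+3) = -2, so this is a reduction at C2.

-2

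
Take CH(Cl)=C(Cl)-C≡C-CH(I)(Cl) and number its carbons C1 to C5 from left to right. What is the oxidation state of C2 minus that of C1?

C2: 3C, 1Cl → 0 + 1 = +1
C1: 2C, 1H, 1Cl → 0 − 1 + 1 = 0
Difference: +1 − (0) = +1.

+1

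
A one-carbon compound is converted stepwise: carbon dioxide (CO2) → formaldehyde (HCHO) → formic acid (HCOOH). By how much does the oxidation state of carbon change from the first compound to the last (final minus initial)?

Carbon oxidation states along the series — carbon dioxide: +4, formaldehyde: 0, formic acid: +2.
Net change = +2 − (+4) = -2.

-2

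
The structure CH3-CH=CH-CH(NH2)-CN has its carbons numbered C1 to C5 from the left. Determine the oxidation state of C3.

-1

Assign +1 per bond to O/N/halogen, −1 per bond to H or an electropositive element, and 0 per bond to carbon.
C3 has a double bond to C (2×0 = 0), one bond to C (0), one bond to H (-1).
Oxidation state = 0 + 0 − 1 = -1.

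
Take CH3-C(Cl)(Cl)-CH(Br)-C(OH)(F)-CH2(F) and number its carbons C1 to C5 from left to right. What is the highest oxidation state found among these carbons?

+2

Each bond to a more electronegative atom (O, N, halogen) counts +1, each bond to a less electronegative atom (H, metal, B, Si) counts −1, and each C–C bond counts 0. Tallying each carbon:
C1: 1C, 3H → 0 − 3 = -3
C2: 2C, 2Cl → 0 + 2 = +2
C3: 2C, 1H, 1Br → 0 − 1 + 1 = 0
C4: 2C, 1O, 1F → 0 + 1 + 1 = +2
C5: 1C, 2H, 1F → 0 − 2 + 1 = -1
The highest value is +2.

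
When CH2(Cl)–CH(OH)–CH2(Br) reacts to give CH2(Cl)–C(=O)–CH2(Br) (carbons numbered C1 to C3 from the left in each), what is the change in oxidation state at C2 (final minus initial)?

+2

Before: C2 has 2 bonds to C, 1 bond to H, 1 bond to O → oxidation state 0.
After: C2 has 2 bonds to C, 2 bonds to O → oxidation state +2.
Δ = +2 − (0) = +2, so this is an oxidation at C2.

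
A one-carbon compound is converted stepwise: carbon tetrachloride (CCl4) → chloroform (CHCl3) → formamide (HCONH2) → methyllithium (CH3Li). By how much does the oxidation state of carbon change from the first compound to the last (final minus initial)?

-8

Carbon oxidation states along the series — carbon tetrachloride: +4, chloroform: +2, formamide: +2, methyllithium: -4.
Net change = -4 − (+4) = -8.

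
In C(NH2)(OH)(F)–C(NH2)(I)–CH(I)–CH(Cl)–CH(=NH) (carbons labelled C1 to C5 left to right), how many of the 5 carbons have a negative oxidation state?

0

Count +1 for every bond to an atom more electronegative than carbon and −1 for every bond to one less electronegative; C–C bonds are 0. Tallying each carbon:
C1: 1C, 1O, 1N, 1F → 0 + 1 + 1 + 1 = +3
C2: 2C, 1N, 1I → 0 + 1 + 1 = +2
C3: 2C, 1H, 1I → 0 − 1 + 1 = 0
C4: 2C, 1H, 1Cl → 0 − 1 + 1 = 0
C5: 1C, 1H, 2N → 0 − 1 + 2 = +1
0 carbons meet the condition.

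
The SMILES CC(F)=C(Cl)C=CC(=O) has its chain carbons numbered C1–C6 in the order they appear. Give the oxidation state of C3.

+1

Assign +1 per bond to O/N/halogen, −1 per bond to H or an electropositive element, and 0 per bond to carbon.
C3 has a double bond to C (2×0 = 0), one bond to C (0), one bond to Cl (+1).
Oxidation state = 0 + 0 + 1 = +1.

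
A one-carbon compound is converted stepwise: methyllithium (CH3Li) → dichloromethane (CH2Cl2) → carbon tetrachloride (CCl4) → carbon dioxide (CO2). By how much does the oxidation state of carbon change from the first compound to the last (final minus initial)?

+8

Carbon oxidation states along the series — methyllithium: -4, dichloromethane: 0, carbon tetrachloride: +4, carbon dioxide: +4.
Net change = +4 − (-4) = +8.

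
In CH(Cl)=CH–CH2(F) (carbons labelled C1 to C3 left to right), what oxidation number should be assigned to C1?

0

C1 has a double bond to C (2×0 = 0), one bond to H (-1), one bond to Cl (+1).
Oxidation state = 0 − 1 + 1 = 0.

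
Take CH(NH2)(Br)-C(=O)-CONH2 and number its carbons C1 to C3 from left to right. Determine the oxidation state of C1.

+1

Count +1 for every bond to an atom more electronegative than carbon and −1 for every bond to one less electronegative; C–C bonds are 0.
C1 has one bond to C (0), one bond to N (+1), one bond to Br (+1), one bond to H (-1).
Oxidation state = 0 + 1 + 1 − 1 = +1.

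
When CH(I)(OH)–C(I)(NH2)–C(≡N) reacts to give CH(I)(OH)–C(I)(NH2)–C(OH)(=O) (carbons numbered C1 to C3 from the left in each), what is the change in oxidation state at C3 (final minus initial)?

0

Before: C3 has 1 bond to C, 3 bonds to N → oxidation state +3.
After: C3 has 1 bond to C, 3 bonds to O → oxidation state +3.
Δ = +3 − (+3) = 0, so no net redox change at C3.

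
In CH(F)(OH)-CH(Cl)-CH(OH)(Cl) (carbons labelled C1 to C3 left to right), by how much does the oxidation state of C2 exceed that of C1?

-1

C2: 2C, 1H, 1Cl → 0 − 1 + 1 = 0
C1: 1C, 1H, 1O, 1F → 0 − 1 + 1 + 1 = +1
Difference: 0 − (+1) = -1.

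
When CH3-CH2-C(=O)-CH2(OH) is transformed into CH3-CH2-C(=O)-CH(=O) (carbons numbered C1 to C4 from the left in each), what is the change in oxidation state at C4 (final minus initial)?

+2

Before: C4 has 1 bond to C, 2 bonds to H, 1 bond to O → oxidation state -1.
After: C4 has 1 bond to C, 1 bond to H, 2 bonds to O → oxidation state +1.
Δ = +1 − (-1) = +2, so this is an oxidation at C4.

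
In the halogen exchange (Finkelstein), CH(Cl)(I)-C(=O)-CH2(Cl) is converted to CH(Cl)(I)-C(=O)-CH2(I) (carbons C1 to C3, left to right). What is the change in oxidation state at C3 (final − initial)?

Before: C3 has 1 bond to C, 2 bonds to H, 1 bond to Cl → oxidation state -1.
After: C3 has 1 bond to C, 2 bonds to H, 1 bond to I → oxidation state -1.
Δ = -1 − (-1) = 0, so no net redox change at C3.

0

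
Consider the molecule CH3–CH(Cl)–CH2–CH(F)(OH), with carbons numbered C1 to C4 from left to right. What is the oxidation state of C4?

+1

C4 has one bond to C (0), one bond to F (+1), one bond to O (+1), one bond to H (-1).
Oxidation state = 0 + 1 + 1 − 1 = +1.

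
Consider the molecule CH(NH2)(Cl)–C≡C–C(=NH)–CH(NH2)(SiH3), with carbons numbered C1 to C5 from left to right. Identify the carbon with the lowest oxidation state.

C5

Count +1 for every bond to an atom more electronegative than carbon and −1 for every bond to one less electronegative; C–C bonds are 0. Tallying each carbon:
C1: 1C, 1H, 1N, 1Cl → 0 − 1 + 1 + 1 = +1
C2: 4C → 0 = 0
C3: 4C → 0 = 0
C4: 2C, 2N → 0 + 2 = +2
C5: 1C, 1H, 1N, 1Si → 0 − 1 + 1 − 1 = -1
The most reduced carbon is C5 at -1.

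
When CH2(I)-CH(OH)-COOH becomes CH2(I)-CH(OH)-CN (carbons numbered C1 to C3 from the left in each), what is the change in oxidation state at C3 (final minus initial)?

Before: C3 has 1 bond to C, 3 bonds to O → oxidation state +3.
After: C3 has 1 bond to C, 3 bonds to N → oxidation state +3.
Δ = +3 − (+3) = 0, so no net redox change at C3.

0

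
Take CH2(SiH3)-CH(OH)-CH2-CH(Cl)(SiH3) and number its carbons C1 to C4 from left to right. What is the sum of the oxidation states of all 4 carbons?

Tallying each carbon's bonds:
C1: 1C, 2H, 1Si → 0 − 2 − 1 = -3
C2: 2C, 1H, 1O → 0 − 1 + 1 = 0
C3: 2C, 2H → 0 − 2 = -2
C4: 1C, 1H, 1Cl, 1Si → 0 − 1 + 1 − 1 = -1
Sum = -3 + 0 − 2 − 1 = -6.

-6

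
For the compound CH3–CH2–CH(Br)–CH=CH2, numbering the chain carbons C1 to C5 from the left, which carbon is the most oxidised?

C3

Assign +1 per bond to O/N/halogen, −1 per bond to H or an electropositive element, and 0 per bond to carbon. Tallying each carbon:
C1: 1C, 3H → 0 − 3 = -3
C2: 2C, 2H → 0 − 2 = -2
C3: 2C, 1H, 1Br → 0 − 1 + 1 = 0
C4: 3C, 1H → 0 − 1 = -1
C5: 2C, 2H → 0 − 2 = -2
The most oxidised carbon is C3 at 0.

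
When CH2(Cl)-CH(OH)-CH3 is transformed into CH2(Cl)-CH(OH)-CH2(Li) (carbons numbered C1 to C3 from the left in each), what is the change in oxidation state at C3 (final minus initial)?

Before: C3 has 1 bond to C, 3 bonds to H → oxidation state -3.
After: C3 has 1 bond to C, 2 bonds to H, 1 bond to Li → oxidation state -3.
Δ = -3 − (-3) = 0, so no net redox change at C3.

0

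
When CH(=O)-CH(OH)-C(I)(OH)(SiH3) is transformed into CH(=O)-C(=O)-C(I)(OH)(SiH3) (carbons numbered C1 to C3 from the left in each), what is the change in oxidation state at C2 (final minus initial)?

Before: C2 has 2 bonds to C, 1 bond to H, 1 bond to O → oxidation state 0.
After: C2 has 2 bonds to C, 2 bonds to O → oxidation state +2.
Δ = +2 − (0) = +2, so this is an oxidation at C2.

+2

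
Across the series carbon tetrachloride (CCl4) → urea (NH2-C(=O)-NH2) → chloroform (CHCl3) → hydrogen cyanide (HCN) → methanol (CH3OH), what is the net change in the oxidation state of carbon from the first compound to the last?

-6

Carbon oxidation states along the series — carbon tetrachloride: +4, urea: +4, chloroform: +2, hydrogen cyanide: +2, methanol: -2.
Net change = -2 − (+4) = -6.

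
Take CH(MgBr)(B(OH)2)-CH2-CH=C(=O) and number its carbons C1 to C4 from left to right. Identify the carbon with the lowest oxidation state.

Tallying each carbon's bonds:
C1: 1C, 1H, 1Mg, 1B → 0 − 1 − 1 − 1 = -3
C2: 2C, 2H → 0 − 2 = -2
C3: 3C, 1H → 0 − 1 = -1
C4: 2C, 2O → 0 + 2 = +2
The most reduced carbon is C1 at -3.

C1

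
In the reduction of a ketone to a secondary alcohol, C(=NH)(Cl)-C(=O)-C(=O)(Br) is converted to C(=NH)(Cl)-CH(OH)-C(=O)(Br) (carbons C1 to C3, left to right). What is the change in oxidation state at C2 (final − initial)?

-2

Before: C2 has 2 bonds to C, 2 bonds to O → oxidation state +2.
After: C2 has 2 bonds to C, 1 bond to H, 1 bond to O → oxidation state 0.
Δ = 0 − (+2) = -2, so this is a reduction at C2.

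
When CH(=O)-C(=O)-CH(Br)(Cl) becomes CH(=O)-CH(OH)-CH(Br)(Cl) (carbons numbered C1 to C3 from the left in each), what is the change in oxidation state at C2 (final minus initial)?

-2

Before: C2 has 2 bonds to C, 2 bonds to O → oxidation state +2.
After: C2 has 2 bonds to C, 1 bond to H, 1 bond to O → oxidation state 0.
Δ = 0 − (+2) = -2, so this is a reduction at C2.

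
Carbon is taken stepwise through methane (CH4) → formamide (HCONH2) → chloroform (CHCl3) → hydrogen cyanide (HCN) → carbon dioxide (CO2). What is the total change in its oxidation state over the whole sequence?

+8

Carbon oxidation states along the series — methane: -4, formamide: +2, chloroform: +2, hydrogen cyanide: +2, carbon dioxide: +4.
Net change = +4 − (-4) = +8.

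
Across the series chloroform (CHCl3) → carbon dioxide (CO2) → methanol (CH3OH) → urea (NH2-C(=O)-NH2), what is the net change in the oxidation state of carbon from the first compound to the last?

+2

Carbon oxidation states along the series — chloroform: +2, carbon dioxide: +4, methanol: -2, urea: +4.
Net change = +4 − (+2) = +2.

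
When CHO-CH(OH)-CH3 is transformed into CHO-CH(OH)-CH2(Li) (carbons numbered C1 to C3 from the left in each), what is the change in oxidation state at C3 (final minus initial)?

Before: C3 has 1 bond to C, 3 bonds to H → oxidation state -3.
After: C3 has 1 bond to C, 2 bonds to H, 1 bond to Li → oxidation state -3.
Δ = -3 − (-3) = 0, so no net redox change at C3.

0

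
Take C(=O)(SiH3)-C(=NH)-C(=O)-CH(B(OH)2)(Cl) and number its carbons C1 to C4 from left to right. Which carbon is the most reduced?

Tallying each carbon's bonds:
C1: 1C, 2O, 1Si → 0 + 2 − 1 = +1
C2: 2C, 2N → 0 + 2 = +2
C3: 2C, 2O → 0 + 2 = +2
C4: 1C, 1H, 1Cl, 1B → 0 − 1 + 1 − 1 = -1
The most reduced carbon is C4 at -1.

C4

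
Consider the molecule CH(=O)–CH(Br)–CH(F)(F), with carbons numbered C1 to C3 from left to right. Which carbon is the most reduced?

C2

Count +1 for every bond to an atom more electronegative than carbon and −1 for every bond to one less electronegative; C–C bonds are 0. Tallying each carbon:
C1: 1C, 1H, 2O → 0 − 1 + 2 = +1
C2: 2C, 1H, 1Br → 0 − 1 + 1 = 0
C3: 1C, 1H, 2F → 0 − 1 + 2 = +1
The most reduced carbon is C2 at 0.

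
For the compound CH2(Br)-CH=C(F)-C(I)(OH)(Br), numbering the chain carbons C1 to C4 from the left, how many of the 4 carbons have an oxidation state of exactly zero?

0

Tallying each carbon's bonds:
C1: 1C, 2H, 1Br → 0 − 2 + 1 = -1
C2: 3C, 1H → 0 − 1 = -1
C3: 3C, 1F → 0 + 1 = +1
C4: 1C, 1O, 1Br, 1I → 0 + 1 + 1 + 1 = +3
0 carbons meet the condition.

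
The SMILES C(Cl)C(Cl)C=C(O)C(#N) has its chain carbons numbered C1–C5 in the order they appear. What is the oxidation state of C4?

Bonds to more-electronegative neighbours contribute +1 each, bonds to H or metals contribute −1 each, and C–C bonds contribute 0.
C4 has a double bond to C (2×0 = 0), one bond to C (0), one bond to O (+1).
Oxidation state = 0 + 0 + 1 = +1.

+1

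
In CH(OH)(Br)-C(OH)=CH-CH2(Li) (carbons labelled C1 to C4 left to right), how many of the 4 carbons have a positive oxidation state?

Tallying each carbon's bonds:
C1: 1C, 1H, 1O, 1Br → 0 − 1 + 1 + 1 = +1
C2: 3C, 1O → 0 + 1 = +1
C3: 3C, 1H → 0 − 1 = -1
C4: 1C, 2H, 1Li → 0 − 2 − 1 = -3
2 carbons (C1, C2) meet the condition.

2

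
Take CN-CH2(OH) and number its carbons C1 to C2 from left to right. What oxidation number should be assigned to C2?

-1

Count +1 for every bond to an atom more electronegative than carbon and −1 for every bond to one less electronegative; C–C bonds are 0.
C2 has one bond to C (0), one bond to O (+1), one bond to H (-1), one bond to H (-1).
Oxidation state = 0 + 1 − 1 − 1 = -1.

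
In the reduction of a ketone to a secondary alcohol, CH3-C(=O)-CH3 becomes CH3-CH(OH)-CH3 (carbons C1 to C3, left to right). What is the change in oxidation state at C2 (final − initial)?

Before: C2 has 2 bonds to C, 2 bonds to O → oxidation state +2.
After: C2 has 2 bonds to C, 1 bond to H, 1 bond to O → oxidation state 0.
Δ = 0 − (+2) = -2, so this is a reduction at C2.

-2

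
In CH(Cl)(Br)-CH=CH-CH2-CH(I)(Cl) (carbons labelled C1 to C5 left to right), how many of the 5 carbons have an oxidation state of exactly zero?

0

Tallying each carbon's bonds:
C1: 1C, 1H, 1Cl, 1Br → 0 − 1 + 1 + 1 = +1
C2: 3C, 1H → 0 − 1 = -1
C3: 3C, 1H → 0 − 1 = -1
C4: 2C, 2H → 0 − 2 = -2
C5: 1C, 1H, 1Cl, 1I → 0 − 1 + 1 + 1 = +1
0 carbons meet the condition.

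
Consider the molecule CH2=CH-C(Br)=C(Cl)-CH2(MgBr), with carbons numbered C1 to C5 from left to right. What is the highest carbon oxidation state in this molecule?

Tallying each carbon's bonds:
C1: 2C, 2H → 0 − 2 = -2
C2: 3C, 1H → 0 − 1 = -1
C3: 3C, 1Br → 0 + 1 = +1
C4: 3C, 1Cl → 0 + 1 = +1
C5: 1C, 2H, 1Mg → 0 − 2 − 1 = -3
The highest value is +1.

+1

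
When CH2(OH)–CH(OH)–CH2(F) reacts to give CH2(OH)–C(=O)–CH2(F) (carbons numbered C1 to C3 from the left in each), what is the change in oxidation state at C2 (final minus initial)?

Before: C2 has 2 bonds to C, 1 bond to H, 1 bond to O → oxidation state 0.
After: C2 has 2 bonds to C, 2 bonds to O → oxidation state +2.
Δ = +2 − (0) = +2, so this is an oxidation at C2.

+2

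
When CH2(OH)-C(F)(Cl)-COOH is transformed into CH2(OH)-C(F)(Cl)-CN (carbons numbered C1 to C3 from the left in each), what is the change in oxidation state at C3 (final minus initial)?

0

Before: C3 has 1 bond to C, 3 bonds to O → oxidation state +3.
After: C3 has 1 bond to C, 3 bonds to N → oxidation state +3.
Δ = +3 − (+3) = 0, so no net redox change at C3.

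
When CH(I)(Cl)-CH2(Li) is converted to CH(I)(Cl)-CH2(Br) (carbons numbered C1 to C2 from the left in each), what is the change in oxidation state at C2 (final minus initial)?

+2

Before: C2 has 1 bond to C, 2 bonds to H, 1 bond to Li → oxidation state -3.
After: C2 has 1 bond to C, 2 bonds to H, 1 bond to Br → oxidation state -1.
Δ = -1 − (-3) = +2, so this is an oxidation at C2.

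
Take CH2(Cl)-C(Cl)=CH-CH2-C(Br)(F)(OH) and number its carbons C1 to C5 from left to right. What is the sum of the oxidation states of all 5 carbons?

Tallying each carbon's bonds:
C1: 1C, 2H, 1Cl → 0 − 2 + 1 = -1
C2: 3C, 1Cl → 0 + 1 = +1
C3: 3C, 1H → 0 − 1 = -1
C4: 2C, 2H → 0 − 2 = -2
C5: 1C, 1O, 1F, 1Br → 0 + 1 + 1 + 1 = +3
Sum = -1 + 1 − 1 − 2 + 3 = 0.

0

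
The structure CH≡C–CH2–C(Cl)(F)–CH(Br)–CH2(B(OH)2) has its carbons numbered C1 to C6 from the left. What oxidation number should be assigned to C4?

+2

C4 has one bond to C (0), one bond to C (0), one bond to Cl (+1), one bond to F (+1).
Oxidation state = 0 + 0 + 1 + 1 = +2.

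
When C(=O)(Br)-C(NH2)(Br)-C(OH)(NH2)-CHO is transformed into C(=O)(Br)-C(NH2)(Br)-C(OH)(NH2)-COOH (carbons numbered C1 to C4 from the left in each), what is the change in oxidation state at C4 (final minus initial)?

Before: C4 has 1 bond to C, 1 bond to H, 2 bonds to O → oxidation state +1.
After: C4 has 1 bond to C, 3 bonds to O → oxidation state +3.
Δ = +3 − (+1) = +2, so this is an oxidation at C4.

+2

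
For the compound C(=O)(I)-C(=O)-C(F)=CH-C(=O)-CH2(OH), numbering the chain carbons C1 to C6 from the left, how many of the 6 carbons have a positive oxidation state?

4

Bonds to more-electronegative neighbours contribute +1 each, bonds to H or metals contribute −1 each, and C–C bonds contribute 0. Tallying each carbon:
C1: 1C, 2O, 1I → 0 + 2 + 1 = +3
C2: 2C, 2O → 0 + 2 = +2
C3: 3C, 1F → 0 + 1 = +1
C4: 3C, 1H → 0 − 1 = -1
C5: 2C, 2O → 0 + 2 = +2
C6: 1C, 2H, 1O → 0 − 2 + 1 = -1
4 carbons (C1, C2, C3, C5) meet the condition.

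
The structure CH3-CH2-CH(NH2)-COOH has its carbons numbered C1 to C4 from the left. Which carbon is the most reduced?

C1

Tallying each carbon's bonds:
C1: 1C, 3H → 0 − 3 = -3
C2: 2C, 2H → 0 − 2 = -2
C3: 2C, 1H, 1N → 0 − 1 + 1 = 0
C4: 1C, 3O → 0 + 3 = +3
The most reduced carbon is C1 at -3.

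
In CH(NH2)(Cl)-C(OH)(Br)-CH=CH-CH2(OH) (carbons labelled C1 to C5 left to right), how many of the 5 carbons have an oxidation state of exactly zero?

0

Tallying each carbon's bonds:
C1: 1C, 1H, 1N, 1Cl → 0 − 1 + 1 + 1 = +1
C2: 2C, 1O, 1Br → 0 + 1 + 1 = +2
C3: 3C, 1H → 0 − 1 = -1
C4: 3C, 1H → 0 − 1 = -1
C5: 1C, 2H, 1O → 0 − 2 + 1 = -1
0 carbons meet the condition.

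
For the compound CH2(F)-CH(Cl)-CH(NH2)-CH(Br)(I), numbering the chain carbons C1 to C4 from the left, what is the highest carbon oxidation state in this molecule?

Tallying each carbon's bonds:
C1: 1C, 2H, 1F → 0 − 2 + 1 = -1
C2: 2C, 1H, 1Cl → 0 − 1 + 1 = 0
C3: 2C, 1H, 1N → 0 − 1 + 1 = 0
C4: 1C, 1H, 1Br, 1I → 0 − 1 + 1 + 1 = +1
The highest value is +1.

+1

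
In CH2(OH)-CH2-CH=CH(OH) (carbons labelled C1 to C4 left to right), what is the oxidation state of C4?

Bonds to more-electronegative neighbours contribute +1 each, bonds to H or metals contribute −1 each, and C–C bonds contribute 0.
C4 has a double bond to C (2×0 = 0), one bond to H (-1), one bond to O (+1).
Oxidation state = 0 − 1 + 1 = 0.

0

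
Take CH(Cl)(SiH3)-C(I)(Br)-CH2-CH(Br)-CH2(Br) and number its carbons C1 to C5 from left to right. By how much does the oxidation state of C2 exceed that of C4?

+2

C2: 2C, 1Br, 1I → 0 + 1 + 1 = +2
C4: 2C, 1H, 1Br → 0 − 1 + 1 = 0
Difference: +2 − (0) = +2.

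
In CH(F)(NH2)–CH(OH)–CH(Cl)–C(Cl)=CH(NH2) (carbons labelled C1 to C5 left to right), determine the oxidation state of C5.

0

C5 has a double bond to C (2×0 = 0), one bond to H (-1), one bond to N (+1).
Oxidation state = 0 − 1 + 1 = 0.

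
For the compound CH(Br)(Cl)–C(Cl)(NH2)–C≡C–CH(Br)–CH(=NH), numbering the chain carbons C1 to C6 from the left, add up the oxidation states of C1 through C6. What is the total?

Assign +1 per bond to O/N/halogen, −1 per bond to H or an electropositive element, and 0 per bond to carbon. Tallying each carbon:
C1: 1C, 1H, 1Cl, 1Br → 0 − 1 + 1 + 1 = +1
C2: 2C, 1N, 1Cl → 0 + 1 + 1 = +2
C3: 4C → 0 = 0
C4: 4C → 0 = 0
C5: 2C, 1H, 1Br → 0 − 1 + 1 = 0
C6: 1C, 1H, 2N → 0 − 1 + 2 = +1
Sum = +1 + 2 + 0 + 0 + 0 + 1 = +4.

+4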